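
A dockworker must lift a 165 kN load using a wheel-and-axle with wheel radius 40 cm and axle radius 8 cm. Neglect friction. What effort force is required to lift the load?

33 kN

Wheel-and-axle MA = R/r = 40/8 = 5.
Effort = load / MA = 165 / 5 = 33 kN.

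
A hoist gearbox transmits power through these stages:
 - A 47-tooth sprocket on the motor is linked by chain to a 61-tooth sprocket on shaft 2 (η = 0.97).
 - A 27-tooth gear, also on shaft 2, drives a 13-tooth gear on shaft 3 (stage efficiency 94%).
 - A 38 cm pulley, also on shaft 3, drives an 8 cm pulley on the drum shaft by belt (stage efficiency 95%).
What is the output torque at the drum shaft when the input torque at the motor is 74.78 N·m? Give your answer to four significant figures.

8.522 N·m

Chain: ratio = 61/47 = 1.2979; torque at shaft 2 = 74.78 × 1.2979 × 0.97 = 94.143 N·m.
Gear mesh: ratio = 13/27 = 0.48148; torque at shaft 3 = 94.143 × 0.48148 × 0.94 = 42.609 N·m.
Belt: ratio = 8/38 = 0.21053; torque at the drum shaft = 42.609 × 0.21053 × 0.95 = 8.5217 N·m.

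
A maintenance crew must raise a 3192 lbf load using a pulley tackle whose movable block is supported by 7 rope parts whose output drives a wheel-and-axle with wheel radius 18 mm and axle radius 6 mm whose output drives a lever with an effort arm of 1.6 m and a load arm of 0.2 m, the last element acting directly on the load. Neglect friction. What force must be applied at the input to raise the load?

Block-and-tackle MA = number of supporting rope parts = 7.
Wheel-and-axle MA = R/r = 18/6 = 3.
Lever MA = effort arm / load arm = 1.6/0.2 = 8.
Combined ideal MA = 7 × 3 × 8 = 168.
Effort = load / MA = 3192 / 168 = 19 lbf.

19 lbf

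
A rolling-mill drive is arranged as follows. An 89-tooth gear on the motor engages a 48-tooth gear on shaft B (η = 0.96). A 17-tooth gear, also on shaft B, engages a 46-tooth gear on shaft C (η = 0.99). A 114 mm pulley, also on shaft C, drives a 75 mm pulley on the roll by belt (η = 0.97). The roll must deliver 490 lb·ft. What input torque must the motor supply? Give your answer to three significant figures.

554 lb·ft

Overall ratio R = 0.53933 × 2.7059 × 0.65789 = 0.9601; overall efficiency η = 0.96 × 0.99 × 0.97 = 0.9219.
Input torque = output torque / (R × η) = 490 / (0.9601 × 0.9219) = 553.61 lb·ft.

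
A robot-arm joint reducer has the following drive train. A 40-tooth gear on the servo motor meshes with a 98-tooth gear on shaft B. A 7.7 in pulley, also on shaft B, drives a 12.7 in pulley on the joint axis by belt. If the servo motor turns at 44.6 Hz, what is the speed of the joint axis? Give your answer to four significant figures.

11.04 Hz

gear mesh 98/40 = 2.45 → 44.6/2.45 = 18.204 Hz
belt 12.7/7.7 = 1.6494 → 18.204/1.6494 = 11.037 Hz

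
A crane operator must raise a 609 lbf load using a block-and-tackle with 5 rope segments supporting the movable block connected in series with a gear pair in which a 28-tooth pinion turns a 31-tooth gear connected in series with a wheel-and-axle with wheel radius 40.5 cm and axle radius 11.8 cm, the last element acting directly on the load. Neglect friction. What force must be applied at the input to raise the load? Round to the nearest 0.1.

Block-and-tackle MA = number of supporting rope parts = 5.
Gear pair MA = 31/28 = 1.1071.
Wheel-and-axle MA = R/r = 40.5/11.8 = 3.4322.
Combined ideal MA = 5 × 1.1071 × 3.4322 = 19.
Effort = load / MA = 609 / 19 = 32.053 lbf.

32.1 lbf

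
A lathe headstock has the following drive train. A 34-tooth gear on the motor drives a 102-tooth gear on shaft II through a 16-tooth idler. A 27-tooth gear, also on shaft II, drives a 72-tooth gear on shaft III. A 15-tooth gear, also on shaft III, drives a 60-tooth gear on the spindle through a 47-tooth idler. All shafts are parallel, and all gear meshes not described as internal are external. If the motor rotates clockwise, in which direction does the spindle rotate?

anticlockwise

the motor → shaft II: driver → idler → driven is 2 external meshes, 2 reversals → CW.
shaft II → shaft III: external mesh, 1 reversal → CCW.
shaft III → the spindle: driver → idler → driven is 2 external meshes, 2 reversals → CCW.
5 reversals in total — an odd number — so the spindle turns opposite to the motor.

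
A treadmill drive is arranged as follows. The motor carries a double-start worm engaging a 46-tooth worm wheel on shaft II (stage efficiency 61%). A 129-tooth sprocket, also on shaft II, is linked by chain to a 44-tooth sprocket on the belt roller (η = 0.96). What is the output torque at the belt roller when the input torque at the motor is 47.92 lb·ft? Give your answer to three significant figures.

Worm: ratio = 46/2 = 23; torque at shaft II = 47.92 × 23 × 0.61 = 672.32 lb·ft.
Chain: ratio = 44/129 = 0.34109; torque at the belt roller = 672.32 × 0.34109 × 0.96 = 220.14 lb·ft.

220 lb·ft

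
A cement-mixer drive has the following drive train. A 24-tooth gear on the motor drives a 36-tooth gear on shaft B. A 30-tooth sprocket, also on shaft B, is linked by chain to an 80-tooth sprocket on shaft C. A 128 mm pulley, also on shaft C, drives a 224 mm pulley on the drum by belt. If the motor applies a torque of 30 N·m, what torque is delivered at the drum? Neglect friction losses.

210 N·m

gear mesh 36/24 = 1.5 → τ = 30·1.5 = 45 N·m
chain 80/30 = 2.6667 → τ = 45·2.6667 = 120 N·m
belt 224/128 = 1.75 → τ = 120·1.75 = 210 N·m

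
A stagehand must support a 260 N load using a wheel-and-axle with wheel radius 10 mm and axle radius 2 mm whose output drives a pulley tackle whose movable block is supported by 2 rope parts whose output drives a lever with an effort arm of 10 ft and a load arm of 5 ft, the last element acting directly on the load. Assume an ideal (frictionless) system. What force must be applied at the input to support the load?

Wheel-and-axle MA = R/r = 10/2 = 5.
Block-and-tackle MA = number of supporting rope parts = 2.
Lever MA = effort arm / load arm = 10/5 = 2.
Combined ideal MA = 5 × 2 × 2 = 20.
Effort = load / MA = 260 / 20 = 13 N.

13 N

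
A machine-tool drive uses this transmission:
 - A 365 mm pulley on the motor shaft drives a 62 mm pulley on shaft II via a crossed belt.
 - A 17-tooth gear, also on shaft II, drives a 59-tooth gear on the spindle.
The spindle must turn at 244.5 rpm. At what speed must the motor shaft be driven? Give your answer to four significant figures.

144.1 rpm

Overall ratio R = 0.16986 × 3.4706 = 0.58952.
Required input speed = output speed × R = 244.5 × 0.58952 = 144.14 rpm.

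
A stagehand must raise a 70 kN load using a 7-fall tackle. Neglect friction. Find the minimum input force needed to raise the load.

10 kN

Block-and-tackle MA = number of supporting rope parts = 7.
Effort = load / MA = 70 / 7 = 10 kN.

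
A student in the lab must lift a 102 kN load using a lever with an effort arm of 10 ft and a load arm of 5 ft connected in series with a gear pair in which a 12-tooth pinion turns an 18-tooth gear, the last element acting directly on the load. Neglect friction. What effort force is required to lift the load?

Lever MA = effort arm / load arm = 10/5 = 2.
Gear pair MA = 18/12 = 1.5.
Combined ideal MA = 2 × 1.5 = 3.
Effort = load / MA = 102 / 3 = 34 kN.

34 kN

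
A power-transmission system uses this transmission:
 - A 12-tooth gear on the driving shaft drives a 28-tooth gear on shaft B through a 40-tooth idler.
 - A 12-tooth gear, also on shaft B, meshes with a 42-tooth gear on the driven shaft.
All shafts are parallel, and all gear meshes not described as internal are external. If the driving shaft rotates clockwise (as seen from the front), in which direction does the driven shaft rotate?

counterclockwise

the driving shaft → shaft B: driver → idler → driven is 2 external meshes, 2 reversals → CW.
shaft B → the driven shaft: external mesh, 1 reversal → CCW.
3 reversals in total — an odd number — so the driven shaft turns opposite to the driving shaft.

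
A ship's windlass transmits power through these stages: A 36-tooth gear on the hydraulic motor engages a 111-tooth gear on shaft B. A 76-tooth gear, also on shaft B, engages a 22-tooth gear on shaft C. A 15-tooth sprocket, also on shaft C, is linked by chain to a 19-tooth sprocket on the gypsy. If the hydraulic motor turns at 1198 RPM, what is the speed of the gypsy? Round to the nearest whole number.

1060 RPM

Gear mesh: ratio = 111/36 = 3.0833, so shaft B turns at 1198 / 3.0833 = 388.54 RPM.
Gear mesh: ratio = 22/76 = 0.28947, so shaft C turns at 388.54 / 0.28947 = 1342.2 RPM.
Chain: ratio = 19/15 = 1.2667, so the gypsy turns at 1342.2 / 1.2667 = 1059.7 RPM.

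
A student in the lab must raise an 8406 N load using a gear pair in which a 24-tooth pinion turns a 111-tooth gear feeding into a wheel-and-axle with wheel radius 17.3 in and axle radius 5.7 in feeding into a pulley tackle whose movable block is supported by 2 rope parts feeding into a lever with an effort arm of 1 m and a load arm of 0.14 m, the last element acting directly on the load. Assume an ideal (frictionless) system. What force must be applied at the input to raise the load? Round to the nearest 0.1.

41.9 N

Gear pair MA = 111/24 = 4.625.
Wheel-and-axle MA = R/r = 17.3/5.7 = 3.0351.
Block-and-tackle MA = number of supporting rope parts = 2.
Lever MA = effort arm / load arm = 1/0.14 = 7.1429.
Combined ideal MA = 4.625 × 3.0351 × 2 × 7.1429 = 200.53.
Effort = load / MA = 8406 / 200.53 = 41.918 N.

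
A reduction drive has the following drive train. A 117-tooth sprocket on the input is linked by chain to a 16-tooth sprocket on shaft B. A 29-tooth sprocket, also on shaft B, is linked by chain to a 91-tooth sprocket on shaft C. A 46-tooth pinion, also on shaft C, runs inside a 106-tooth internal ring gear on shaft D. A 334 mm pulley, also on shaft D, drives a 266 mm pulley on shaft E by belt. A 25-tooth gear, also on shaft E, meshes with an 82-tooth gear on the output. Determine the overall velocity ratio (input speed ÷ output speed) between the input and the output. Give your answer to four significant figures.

2.583

Each stage contributes driven/driver: chain 16/117 = 0.13675, chain 91/29 = 3.1379, internal gear 106/46 = 2.3043, belt 266/334 = 0.79641, gear mesh 82/25 = 3.28.
Overall: 0.13675 × 3.1379 × 2.3043 × 0.79641 × 3.28 = 2.5831.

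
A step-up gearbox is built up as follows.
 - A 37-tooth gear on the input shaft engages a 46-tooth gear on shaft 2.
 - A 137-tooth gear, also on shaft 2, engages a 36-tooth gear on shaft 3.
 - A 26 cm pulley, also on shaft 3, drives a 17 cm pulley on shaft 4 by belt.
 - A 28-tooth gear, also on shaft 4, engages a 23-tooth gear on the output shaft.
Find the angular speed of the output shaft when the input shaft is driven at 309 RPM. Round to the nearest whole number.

1761 RPM

gear mesh 46/37 = 1.2432 → 309/1.2432 = 248.54 RPM
gear mesh 36/137 = 0.26277 → 248.54/0.26277 = 945.85 RPM
belt 17/26 = 0.65385 → 945.85/0.65385 = 1446.6 RPM
gear mesh 23/28 = 0.82143 → 1446.6/0.82143 = 1761.1 RPM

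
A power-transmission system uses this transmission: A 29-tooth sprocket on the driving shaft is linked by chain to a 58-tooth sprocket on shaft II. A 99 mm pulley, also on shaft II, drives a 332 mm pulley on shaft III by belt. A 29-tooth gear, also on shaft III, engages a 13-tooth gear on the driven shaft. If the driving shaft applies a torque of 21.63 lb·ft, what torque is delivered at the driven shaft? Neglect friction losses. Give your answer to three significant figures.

65.0 lb·ft

chain 58/29 = 2 → τ = 21.63·2 = 43.26 lb·ft
belt 332/99 = 3.3535 → τ = 43.26·3.3535 = 145.07 lb·ft
gear mesh 13/29 = 0.44828 → τ = 145.07·0.44828 = 65.033 lb·ft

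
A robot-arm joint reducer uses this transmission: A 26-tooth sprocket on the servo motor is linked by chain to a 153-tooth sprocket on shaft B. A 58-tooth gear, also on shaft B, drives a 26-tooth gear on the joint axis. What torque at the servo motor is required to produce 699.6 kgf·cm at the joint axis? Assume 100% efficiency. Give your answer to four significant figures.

265.2 kgf·cm

Overall ratio R = 5.8846 × 0.44828 = 2.6379.
Input torque = output torque / R = 699.6 / 2.6379 = 265.21 kgf·cm.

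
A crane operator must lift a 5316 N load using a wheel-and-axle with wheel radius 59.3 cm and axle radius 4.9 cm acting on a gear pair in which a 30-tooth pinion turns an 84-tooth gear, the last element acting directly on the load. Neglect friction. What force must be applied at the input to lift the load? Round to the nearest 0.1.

Wheel-and-axle MA = R/r = 59.3/4.9 = 12.102.
Gear pair MA = 84/30 = 2.8.
Combined ideal MA = 12.102 × 2.8 = 33.886.
Effort = load / MA = 5316 / 33.886 = 156.88 N.

156.9 N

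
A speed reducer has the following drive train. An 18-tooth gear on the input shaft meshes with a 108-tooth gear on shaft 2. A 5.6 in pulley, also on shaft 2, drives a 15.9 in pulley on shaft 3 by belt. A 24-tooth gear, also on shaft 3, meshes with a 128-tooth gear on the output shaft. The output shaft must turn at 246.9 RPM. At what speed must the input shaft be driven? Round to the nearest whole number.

Overall ratio R = 6 × 2.8393 × 5.3333 = 90.857.
Required input speed = output speed × R = 246.9 × 90.857 = 22433 RPM.

22433 RPM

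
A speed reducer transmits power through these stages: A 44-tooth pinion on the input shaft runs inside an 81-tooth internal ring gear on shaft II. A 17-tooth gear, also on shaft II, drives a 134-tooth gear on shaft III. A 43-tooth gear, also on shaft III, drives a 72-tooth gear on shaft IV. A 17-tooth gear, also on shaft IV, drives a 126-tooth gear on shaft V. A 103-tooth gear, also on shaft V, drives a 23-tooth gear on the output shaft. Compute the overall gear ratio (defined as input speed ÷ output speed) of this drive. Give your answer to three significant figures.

40.2

Each stage contributes driven/driver: internal gear 81/44 = 1.8409, gear mesh 134/17 = 7.8824, gear mesh 72/43 = 1.6744, gear mesh 126/17 = 7.4118, gear mesh 23/103 = 0.2233.
Overall: 1.8409 × 7.8824 × 1.6744 × 7.4118 × 0.2233 = 40.213.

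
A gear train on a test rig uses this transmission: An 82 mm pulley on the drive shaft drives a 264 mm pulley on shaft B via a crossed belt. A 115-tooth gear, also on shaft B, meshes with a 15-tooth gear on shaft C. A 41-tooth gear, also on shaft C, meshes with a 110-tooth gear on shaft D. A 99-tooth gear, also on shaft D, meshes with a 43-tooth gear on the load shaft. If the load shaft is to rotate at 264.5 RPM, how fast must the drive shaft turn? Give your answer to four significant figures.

129.4 RPM

Overall ratio R = 3.2195 × 0.13043 × 2.6829 × 0.43434 = 0.48936.
Required input speed = output speed × R = 264.5 × 0.48936 = 129.43 RPM.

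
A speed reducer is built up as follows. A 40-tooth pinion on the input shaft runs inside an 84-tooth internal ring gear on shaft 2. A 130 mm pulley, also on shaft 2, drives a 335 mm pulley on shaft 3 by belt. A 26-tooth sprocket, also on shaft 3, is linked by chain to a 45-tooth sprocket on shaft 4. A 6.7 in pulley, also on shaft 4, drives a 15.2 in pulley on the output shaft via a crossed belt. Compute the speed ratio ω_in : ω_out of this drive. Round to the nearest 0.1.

21.2

Each stage contributes driven/driver: internal gear 84/40 = 2.1, belt 335/130 = 2.5769, chain 45/26 = 1.7308, belt 15.2/6.7 = 2.2687.
Overall: 2.1 × 2.5769 × 1.7308 × 2.2687 = 21.249.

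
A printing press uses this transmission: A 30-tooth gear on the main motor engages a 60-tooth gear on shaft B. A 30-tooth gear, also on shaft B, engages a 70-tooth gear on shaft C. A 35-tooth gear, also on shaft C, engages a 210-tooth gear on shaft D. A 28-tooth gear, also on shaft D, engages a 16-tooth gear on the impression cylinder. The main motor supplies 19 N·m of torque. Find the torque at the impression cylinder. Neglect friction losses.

304 N·m

gear mesh 60/30 = 2 → τ = 19·2 = 38 N·m
gear mesh 70/30 = 2.3333 → τ = 38·2.3333 = 88.667 N·m
gear mesh 210/35 = 6 → τ = 88.667·6 = 532 N·m
gear mesh 16/28 = 0.57143 → τ = 532·0.57143 = 304 N·m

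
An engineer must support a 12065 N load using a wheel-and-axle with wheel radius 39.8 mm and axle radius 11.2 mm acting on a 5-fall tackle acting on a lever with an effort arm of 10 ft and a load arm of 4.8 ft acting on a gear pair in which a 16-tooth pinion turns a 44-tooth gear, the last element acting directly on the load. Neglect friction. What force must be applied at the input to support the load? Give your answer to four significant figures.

Wheel-and-axle MA = R/r = 39.8/11.2 = 3.5536.
Block-and-tackle MA = number of supporting rope parts = 5.
Lever MA = effort arm / load arm = 10/4.8 = 2.0833.
Gear pair MA = 44/16 = 2.75.
Combined ideal MA = 3.5536 × 5 × 2.0833 × 2.75 = 101.8.
Effort = load / MA = 12065 / 101.8 = 118.52 N.

118.5 N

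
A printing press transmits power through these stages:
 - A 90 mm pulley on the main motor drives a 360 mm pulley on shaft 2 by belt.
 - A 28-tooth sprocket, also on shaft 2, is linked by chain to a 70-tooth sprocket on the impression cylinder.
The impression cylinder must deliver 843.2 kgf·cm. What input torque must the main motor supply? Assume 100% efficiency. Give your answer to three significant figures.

84.3 kgf·cm

Overall ratio R = 4 × 2.5 = 10.
Input torque = output torque / R = 843.2 / 10 = 84.32 kgf·cm.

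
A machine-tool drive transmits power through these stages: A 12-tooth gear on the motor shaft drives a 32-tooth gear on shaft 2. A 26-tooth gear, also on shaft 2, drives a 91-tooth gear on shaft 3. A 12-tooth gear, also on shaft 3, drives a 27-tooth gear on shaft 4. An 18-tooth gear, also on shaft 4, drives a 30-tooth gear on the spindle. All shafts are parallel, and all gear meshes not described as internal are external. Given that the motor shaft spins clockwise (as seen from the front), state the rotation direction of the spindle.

the motor shaft → shaft 2: external mesh, 1 reversal → CCW.
shaft 2 → shaft 3: external mesh, 1 reversal → CW.
shaft 3 → shaft 4: external mesh, 1 reversal → CCW.
shaft 4 → the spindle: external mesh, 1 reversal → CW.
4 reversals in total — an even number — so the spindle turns the same way as the motor shaft.

clockwise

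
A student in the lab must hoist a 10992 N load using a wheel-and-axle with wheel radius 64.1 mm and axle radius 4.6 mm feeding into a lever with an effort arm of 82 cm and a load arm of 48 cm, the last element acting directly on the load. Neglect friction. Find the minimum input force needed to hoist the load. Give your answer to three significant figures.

462 N

Wheel-and-axle MA = R/r = 64.1/4.6 = 13.935.
Lever MA = effort arm / load arm = 82/48 = 1.7083.
Combined ideal MA = 13.935 × 1.7083 = 23.805.
Effort = load / MA = 10992 / 23.805 = 461.75 N.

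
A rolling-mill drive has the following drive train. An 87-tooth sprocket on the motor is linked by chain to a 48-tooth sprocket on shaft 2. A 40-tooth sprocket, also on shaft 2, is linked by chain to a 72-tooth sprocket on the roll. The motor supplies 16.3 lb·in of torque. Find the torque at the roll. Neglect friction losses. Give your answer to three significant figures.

16.2 lb·in

chain 48/87 = 0.55172 → τ = 16.3·0.55172 = 8.9931 lb·in
chain 72/40 = 1.8 → τ = 8.9931·1.8 = 16.188 lb·in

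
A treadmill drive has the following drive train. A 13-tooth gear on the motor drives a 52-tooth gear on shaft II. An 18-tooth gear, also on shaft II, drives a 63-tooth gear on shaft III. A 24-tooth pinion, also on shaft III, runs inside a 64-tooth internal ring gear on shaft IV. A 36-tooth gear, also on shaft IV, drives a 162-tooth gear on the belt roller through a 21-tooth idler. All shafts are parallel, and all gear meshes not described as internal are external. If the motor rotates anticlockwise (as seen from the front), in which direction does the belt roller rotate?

anticlockwise

the motor → shaft II: external mesh, 1 reversal → CW.
shaft II → shaft III: external mesh, 1 reversal → CCW.
shaft III → shaft IV: internal mesh, same direction → CCW.
shaft IV → the belt roller: driver → idler → driven is 2 external meshes, 2 reversals → CCW.
4 reversals in total — an even number — so the belt roller turns the same way as the motor.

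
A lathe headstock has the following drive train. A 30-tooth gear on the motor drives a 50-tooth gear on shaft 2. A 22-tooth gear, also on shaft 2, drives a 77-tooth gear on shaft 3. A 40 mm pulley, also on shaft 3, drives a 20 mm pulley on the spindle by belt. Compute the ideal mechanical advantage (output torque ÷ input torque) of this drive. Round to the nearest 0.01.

Each stage contributes driven/driver: gear mesh 50/30 = 1.6667, gear mesh 77/22 = 3.5, belt 20/40 = 0.5.
Overall: 1.6667 × 3.5 × 0.5 = 2.9167.

2.92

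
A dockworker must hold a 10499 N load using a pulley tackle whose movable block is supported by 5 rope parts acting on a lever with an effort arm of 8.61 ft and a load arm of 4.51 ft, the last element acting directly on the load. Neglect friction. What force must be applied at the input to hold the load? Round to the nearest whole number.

1100 N

Block-and-tackle MA = number of supporting rope parts = 5.
Lever MA = effort arm / load arm = 8.61/4.51 = 1.9091.
Combined ideal MA = 5 × 1.9091 = 9.5455.
Effort = load / MA = 10499 / 9.5455 = 1099.9 N.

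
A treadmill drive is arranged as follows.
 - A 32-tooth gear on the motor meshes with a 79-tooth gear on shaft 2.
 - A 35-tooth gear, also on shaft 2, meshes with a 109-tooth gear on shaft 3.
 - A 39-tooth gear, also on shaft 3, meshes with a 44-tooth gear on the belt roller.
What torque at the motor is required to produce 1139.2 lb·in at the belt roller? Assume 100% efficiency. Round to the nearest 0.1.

131.3 lb·in

Overall ratio R = 2.4688 × 3.1143 × 1.1282 = 8.6741.
Input torque = output torque / R = 1139.2 / 8.6741 = 131.33 lb·in.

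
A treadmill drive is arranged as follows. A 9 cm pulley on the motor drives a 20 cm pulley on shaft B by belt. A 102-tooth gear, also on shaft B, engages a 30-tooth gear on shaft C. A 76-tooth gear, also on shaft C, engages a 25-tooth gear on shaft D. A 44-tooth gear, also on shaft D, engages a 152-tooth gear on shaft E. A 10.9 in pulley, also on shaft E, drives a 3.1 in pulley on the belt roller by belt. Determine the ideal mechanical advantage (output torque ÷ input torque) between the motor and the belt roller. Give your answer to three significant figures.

0.211

Each stage contributes driven/driver: belt 20/9 = 2.2222, gear mesh 30/102 = 0.29412, gear mesh 25/76 = 0.32895, gear mesh 152/44 = 3.4545, belt 3.1/10.9 = 0.2844.
Overall: 2.2222 × 0.29412 × 0.32895 × 3.4545 × 0.2844 = 0.21123.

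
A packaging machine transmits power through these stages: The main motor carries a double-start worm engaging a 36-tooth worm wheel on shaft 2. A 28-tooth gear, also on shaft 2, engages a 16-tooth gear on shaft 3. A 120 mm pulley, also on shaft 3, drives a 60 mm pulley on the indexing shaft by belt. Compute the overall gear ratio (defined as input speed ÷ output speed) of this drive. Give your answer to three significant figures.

Each stage contributes driven/driver: worm 36/2 = 18, gear mesh 16/28 = 0.57143, belt 60/120 = 0.5.
Overall: 18 × 0.57143 × 0.5 = 5.1429.

5.14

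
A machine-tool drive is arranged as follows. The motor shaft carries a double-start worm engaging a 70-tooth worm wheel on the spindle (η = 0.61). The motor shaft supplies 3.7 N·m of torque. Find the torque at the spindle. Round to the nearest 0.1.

79.0 N·m

Worm: ratio = 70/2 = 35; torque at the spindle = 3.7 × 35 × 0.61 = 78.995 N·m.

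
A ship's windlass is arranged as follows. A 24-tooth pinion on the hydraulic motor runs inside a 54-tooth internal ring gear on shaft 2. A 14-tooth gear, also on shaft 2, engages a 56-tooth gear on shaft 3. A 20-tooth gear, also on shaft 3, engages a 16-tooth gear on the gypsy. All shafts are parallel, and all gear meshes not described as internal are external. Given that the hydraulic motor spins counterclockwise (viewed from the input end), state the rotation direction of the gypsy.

the hydraulic motor → shaft 2: internal mesh, same direction → CCW.
shaft 2 → shaft 3: external mesh, 1 reversal → CW.
shaft 3 → the gypsy: external mesh, 1 reversal → CCW.
2 reversals in total — an even number — so the gypsy turns the same way as the hydraulic motor.

counterclockwise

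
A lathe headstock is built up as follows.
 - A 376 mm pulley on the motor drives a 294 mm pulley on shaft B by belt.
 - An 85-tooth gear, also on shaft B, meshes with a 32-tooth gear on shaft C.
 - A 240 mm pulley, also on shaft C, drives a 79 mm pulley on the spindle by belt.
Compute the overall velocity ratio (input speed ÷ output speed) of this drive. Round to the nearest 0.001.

0.097

Each stage contributes driven/driver: belt 294/376 = 0.78191, gear mesh 32/85 = 0.37647, belt 79/240 = 0.32917.
Overall: 0.78191 × 0.37647 × 0.32917 = 0.096896.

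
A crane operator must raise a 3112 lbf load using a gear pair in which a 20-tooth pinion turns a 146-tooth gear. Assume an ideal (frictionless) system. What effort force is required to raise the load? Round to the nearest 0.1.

Gear pair MA = 146/20 = 7.3.
Effort = load / MA = 3112 / 7.3 = 426.3 lbf.

426.3 lbf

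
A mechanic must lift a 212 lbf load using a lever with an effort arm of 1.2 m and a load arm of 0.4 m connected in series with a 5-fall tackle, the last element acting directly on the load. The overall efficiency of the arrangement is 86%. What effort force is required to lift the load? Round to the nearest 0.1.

16.4 lbf

Lever MA = effort arm / load arm = 1.2/0.4 = 3.
Block-and-tackle MA = number of supporting rope parts = 5.
Combined ideal MA = 3 × 5 = 15.
Actual MA = 15 × 0.86 = 12.9.
Effort = load / actual MA = 212 / 12.9 = 16.434 lbf.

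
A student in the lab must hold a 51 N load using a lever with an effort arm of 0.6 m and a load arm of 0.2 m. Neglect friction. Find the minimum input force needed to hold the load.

Lever MA = effort arm / load arm = 0.6/0.2 = 3.
Effort = load / MA = 51 / 3 = 17 N.

17 N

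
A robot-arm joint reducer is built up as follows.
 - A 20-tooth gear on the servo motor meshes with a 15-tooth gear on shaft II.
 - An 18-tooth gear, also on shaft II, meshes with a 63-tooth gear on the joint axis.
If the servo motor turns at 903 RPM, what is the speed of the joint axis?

344 RPM

Gear mesh: ratio = 15/20 = 0.75, so shaft II turns at 903 / 0.75 = 1204 RPM.
Gear mesh: ratio = 63/18 = 3.5, so the joint axis turns at 1204 / 3.5 = 344 RPM.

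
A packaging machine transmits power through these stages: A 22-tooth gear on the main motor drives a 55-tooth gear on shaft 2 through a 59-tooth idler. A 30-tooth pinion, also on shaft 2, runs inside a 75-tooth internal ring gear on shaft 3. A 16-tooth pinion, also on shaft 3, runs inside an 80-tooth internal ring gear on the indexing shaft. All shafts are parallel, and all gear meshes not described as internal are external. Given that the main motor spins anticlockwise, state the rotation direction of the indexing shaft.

anticlockwise

the main motor → shaft 2: driver → idler → driven is 2 external meshes, 2 reversals → CCW.
shaft 2 → shaft 3: internal mesh, same direction → CCW.
shaft 3 → the indexing shaft: internal mesh, same direction → CCW.
2 reversals in total — an even number — so the indexing shaft turns the same way as the main motor.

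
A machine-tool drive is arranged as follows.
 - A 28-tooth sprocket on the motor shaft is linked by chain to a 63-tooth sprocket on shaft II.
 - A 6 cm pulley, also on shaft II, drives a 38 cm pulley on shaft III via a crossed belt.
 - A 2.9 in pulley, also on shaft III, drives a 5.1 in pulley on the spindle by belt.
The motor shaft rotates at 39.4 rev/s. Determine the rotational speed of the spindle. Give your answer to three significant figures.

the motor shaft → shaft II (chain, 63/28): 39.4 ÷ 2.25 = 17.511 rev/s
shaft II → shaft III (belt, 38/6): 17.511 ÷ 6.3333 = 2.7649 rev/s
shaft III → the spindle (belt, 5.1/2.9): 2.7649 ÷ 1.7586 = 1.5722 rev/s

1.57 rev/s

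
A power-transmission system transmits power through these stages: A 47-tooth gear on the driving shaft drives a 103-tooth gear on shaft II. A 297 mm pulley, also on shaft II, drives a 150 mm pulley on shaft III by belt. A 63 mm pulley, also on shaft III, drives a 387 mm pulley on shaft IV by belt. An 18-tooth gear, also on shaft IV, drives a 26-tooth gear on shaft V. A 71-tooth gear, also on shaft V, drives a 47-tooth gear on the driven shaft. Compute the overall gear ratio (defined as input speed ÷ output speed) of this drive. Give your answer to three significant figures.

6.50

Each stage contributes driven/driver: gear mesh 103/47 = 2.1915, belt 150/297 = 0.50505, belt 387/63 = 6.1429, gear mesh 26/18 = 1.4444, gear mesh 47/71 = 0.66197.
Overall: 2.1915 × 0.50505 × 6.1429 × 1.4444 × 0.66197 = 6.5011.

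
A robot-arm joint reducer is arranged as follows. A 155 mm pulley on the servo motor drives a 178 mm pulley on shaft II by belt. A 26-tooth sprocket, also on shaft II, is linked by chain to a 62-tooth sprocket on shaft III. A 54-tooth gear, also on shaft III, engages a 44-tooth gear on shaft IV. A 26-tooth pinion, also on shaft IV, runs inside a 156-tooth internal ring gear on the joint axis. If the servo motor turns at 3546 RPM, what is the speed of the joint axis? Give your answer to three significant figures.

265 RPM

belt 178/155 = 1.1484 → 3546/1.1484 = 3087.8 RPM
chain 62/26 = 2.3846 → 3087.8/2.3846 = 1294.9 RPM
gear mesh 44/54 = 0.81481 → 1294.9/0.81481 = 1589.2 RPM
internal gear 156/26 = 6 → 1589.2/6 = 264.86 RPM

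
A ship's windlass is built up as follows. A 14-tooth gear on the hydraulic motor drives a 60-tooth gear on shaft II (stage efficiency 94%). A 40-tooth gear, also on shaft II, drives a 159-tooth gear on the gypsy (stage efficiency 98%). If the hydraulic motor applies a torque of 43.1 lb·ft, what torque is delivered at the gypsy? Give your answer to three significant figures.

gear mesh 60/14 = 4.2857 → τ = 43.1·4.2857·0.94 = 173.63 lb·ft
gear mesh 159/40 = 3.975 → τ = 173.63·3.975·0.98 = 676.38 lb·ft

676 lb·ft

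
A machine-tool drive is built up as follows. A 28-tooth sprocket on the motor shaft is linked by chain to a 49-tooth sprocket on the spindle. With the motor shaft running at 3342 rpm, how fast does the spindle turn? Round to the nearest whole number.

Chain: ratio = 49/28 = 1.75, so the spindle turns at 3342 / 1.75 = 1909.7 rpm.

1910 rpm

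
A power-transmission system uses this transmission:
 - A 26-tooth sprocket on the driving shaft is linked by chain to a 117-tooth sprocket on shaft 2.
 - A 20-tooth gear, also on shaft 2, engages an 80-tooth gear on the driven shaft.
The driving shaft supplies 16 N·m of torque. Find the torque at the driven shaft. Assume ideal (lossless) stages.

288 N·m

Chain: ratio = 117/26 = 4.5; torque at shaft 2 = 16 × 4.5 = 72 N·m.
Gear mesh: ratio = 80/20 = 4; torque at the driven shaft = 72 × 4 = 288 N·m.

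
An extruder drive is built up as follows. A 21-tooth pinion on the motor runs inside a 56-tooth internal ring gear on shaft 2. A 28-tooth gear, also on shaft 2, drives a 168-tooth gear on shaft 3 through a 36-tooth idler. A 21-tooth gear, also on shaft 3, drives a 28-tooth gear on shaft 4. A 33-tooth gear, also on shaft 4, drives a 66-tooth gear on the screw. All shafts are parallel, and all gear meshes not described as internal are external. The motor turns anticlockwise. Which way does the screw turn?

the motor → shaft 2: internal mesh, same direction → CCW.
shaft 2 → shaft 3: driver → idler → driven is 2 external meshes, 2 reversals → CCW.
shaft 3 → shaft 4: external mesh, 1 reversal → CW.
shaft 4 → the screw: external mesh, 1 reversal → CCW.
4 reversals in total — an even number — so the screw turns the same way as the motor.

anticlockwise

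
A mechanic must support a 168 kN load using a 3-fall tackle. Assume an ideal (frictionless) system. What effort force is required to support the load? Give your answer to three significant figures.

56.0 kN

Block-and-tackle MA = number of supporting rope parts = 3.
Effort = load / MA = 168 / 3 = 56 kN.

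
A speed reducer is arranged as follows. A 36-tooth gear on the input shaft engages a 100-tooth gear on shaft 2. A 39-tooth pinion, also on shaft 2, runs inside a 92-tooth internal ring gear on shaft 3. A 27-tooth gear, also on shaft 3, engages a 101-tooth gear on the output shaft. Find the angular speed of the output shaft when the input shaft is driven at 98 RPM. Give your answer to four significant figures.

3.998 RPM

the input shaft → shaft 2 (gear mesh, 100/36): 98 ÷ 2.7778 = 35.28 RPM
shaft 2 → shaft 3 (internal gear, 92/39): 35.28 ÷ 2.359 = 14.956 RPM
shaft 3 → the output shaft (gear mesh, 101/27): 14.956 ÷ 3.7407 = 3.998 RPM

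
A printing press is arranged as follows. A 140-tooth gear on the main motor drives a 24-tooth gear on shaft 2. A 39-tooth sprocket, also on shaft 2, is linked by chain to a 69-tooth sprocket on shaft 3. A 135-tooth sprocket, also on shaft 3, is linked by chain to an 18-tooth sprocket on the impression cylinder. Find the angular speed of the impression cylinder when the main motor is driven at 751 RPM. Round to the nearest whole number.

Gear mesh: ratio = 24/140 = 0.17143, so shaft 2 turns at 751 / 0.17143 = 4380.8 RPM.
Chain: ratio = 69/39 = 1.7692, so shaft 3 turns at 4380.8 / 1.7692 = 2476.1 RPM.
Chain: ratio = 18/135 = 0.13333, so the impression cylinder turns at 2476.1 / 0.13333 = 18571 RPM.

18571 RPM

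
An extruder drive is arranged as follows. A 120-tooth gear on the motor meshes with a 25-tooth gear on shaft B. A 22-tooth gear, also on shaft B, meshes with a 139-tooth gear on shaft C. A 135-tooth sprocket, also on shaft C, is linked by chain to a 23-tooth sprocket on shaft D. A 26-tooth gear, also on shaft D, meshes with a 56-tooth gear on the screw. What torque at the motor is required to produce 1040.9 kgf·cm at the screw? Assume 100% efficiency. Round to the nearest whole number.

2155 kgf·cm

Overall ratio R = 0.20833 × 6.3182 × 0.17037 × 2.1538 = 0.48301.
Input torque = output torque / R = 1040.9 / 0.48301 = 2155 kgf·cm.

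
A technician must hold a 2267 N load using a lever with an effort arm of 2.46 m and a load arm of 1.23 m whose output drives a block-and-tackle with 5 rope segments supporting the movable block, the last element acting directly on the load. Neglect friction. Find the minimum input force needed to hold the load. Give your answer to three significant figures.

Lever MA = effort arm / load arm = 2.46/1.23 = 2.
Block-and-tackle MA = number of supporting rope parts = 5.
Combined ideal MA = 2 × 5 = 10.
Effort = load / MA = 2267 / 10 = 226.7 N.

227 N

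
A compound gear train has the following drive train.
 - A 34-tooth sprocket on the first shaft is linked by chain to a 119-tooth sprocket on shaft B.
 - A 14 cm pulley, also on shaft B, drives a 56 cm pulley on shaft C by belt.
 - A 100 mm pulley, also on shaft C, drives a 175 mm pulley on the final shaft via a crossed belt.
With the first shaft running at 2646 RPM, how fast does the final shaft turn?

108 RPM

the first shaft → shaft B (chain, 119/34): 2646 ÷ 3.5 = 756 RPM
shaft B → shaft C (belt, 56/14): 756 ÷ 4 = 189 RPM
shaft C → the final shaft (belt, 175/100): 189 ÷ 1.75 = 108 RPM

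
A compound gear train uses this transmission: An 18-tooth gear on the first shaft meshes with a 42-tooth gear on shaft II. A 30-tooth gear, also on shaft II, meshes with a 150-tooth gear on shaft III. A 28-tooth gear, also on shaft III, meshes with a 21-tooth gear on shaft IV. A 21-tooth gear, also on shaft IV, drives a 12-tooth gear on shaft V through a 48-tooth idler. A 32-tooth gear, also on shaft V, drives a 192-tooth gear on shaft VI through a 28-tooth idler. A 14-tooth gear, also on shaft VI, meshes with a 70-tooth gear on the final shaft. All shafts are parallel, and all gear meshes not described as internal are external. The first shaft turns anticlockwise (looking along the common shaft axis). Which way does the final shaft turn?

anticlockwise

the first shaft → shaft II: external mesh, 1 reversal → CW.
shaft II → shaft III: external mesh, 1 reversal → CCW.
shaft III → shaft IV: external mesh, 1 reversal → CW.
shaft IV → shaft V: driver → idler → driven is 2 external meshes, 2 reversals → CW.
shaft V → shaft VI: driver → idler → driven is 2 external meshes, 2 reversals → CW.
shaft VI → the final shaft: external mesh, 1 reversal → CCW.
8 reversals in total — an even number — so the final shaft turns the same way as the first shaft.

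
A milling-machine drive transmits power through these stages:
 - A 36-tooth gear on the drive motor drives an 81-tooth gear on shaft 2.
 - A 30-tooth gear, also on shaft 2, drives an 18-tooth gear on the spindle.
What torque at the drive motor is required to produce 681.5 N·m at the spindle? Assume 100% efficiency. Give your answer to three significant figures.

Overall ratio R = 2.25 × 0.6 = 1.35.
Input torque = output torque / R = 681.5 / 1.35 = 504.81 N·m.

505 N·m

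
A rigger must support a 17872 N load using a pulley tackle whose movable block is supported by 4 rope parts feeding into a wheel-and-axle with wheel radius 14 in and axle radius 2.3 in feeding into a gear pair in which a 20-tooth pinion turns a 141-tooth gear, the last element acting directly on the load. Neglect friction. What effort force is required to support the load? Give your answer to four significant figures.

104.1 N

Block-and-tackle MA = number of supporting rope parts = 4.
Wheel-and-axle MA = R/r = 14/2.3 = 6.087.
Gear pair MA = 141/20 = 7.05.
Combined ideal MA = 4 × 6.087 × 7.05 = 171.65.
Effort = load / MA = 17872 / 171.65 = 104.12 N.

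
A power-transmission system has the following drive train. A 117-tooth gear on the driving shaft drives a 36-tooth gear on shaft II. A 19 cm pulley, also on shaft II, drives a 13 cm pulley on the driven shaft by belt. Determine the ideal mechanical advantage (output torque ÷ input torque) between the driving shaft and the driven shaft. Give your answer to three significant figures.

0.211

Each stage contributes driven/driver: gear mesh 36/117 = 0.30769, belt 13/19 = 0.68421.
Overall: 0.30769 × 0.68421 = 0.21053.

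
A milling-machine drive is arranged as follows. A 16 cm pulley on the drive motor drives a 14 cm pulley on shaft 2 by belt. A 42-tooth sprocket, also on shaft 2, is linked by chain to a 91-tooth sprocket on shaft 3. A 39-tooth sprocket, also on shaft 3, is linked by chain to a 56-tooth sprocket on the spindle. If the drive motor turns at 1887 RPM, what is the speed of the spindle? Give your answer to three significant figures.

693 RPM

the drive motor → shaft 2 (belt, 14/16): 1887 ÷ 0.875 = 2156.6 RPM
shaft 2 → shaft 3 (chain, 91/42): 2156.6 ÷ 2.1667 = 995.34 RPM
shaft 3 → the spindle (chain, 56/39): 995.34 ÷ 1.4359 = 693.18 RPM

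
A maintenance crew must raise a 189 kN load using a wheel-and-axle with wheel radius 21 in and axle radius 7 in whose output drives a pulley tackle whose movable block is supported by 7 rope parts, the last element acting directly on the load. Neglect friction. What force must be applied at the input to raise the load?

9 kN

Wheel-and-axle MA = R/r = 21/7 = 3.
Block-and-tackle MA = number of supporting rope parts = 7.
Combined ideal MA = 3 × 7 = 21.
Effort = load / MA = 189 / 21 = 9 kN.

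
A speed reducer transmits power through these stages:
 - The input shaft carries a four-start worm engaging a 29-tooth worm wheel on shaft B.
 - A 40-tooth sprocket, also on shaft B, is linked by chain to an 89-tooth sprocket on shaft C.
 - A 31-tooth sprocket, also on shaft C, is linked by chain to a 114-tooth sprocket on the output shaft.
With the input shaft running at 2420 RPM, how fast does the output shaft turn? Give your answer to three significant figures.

Worm: ratio = 29/4 = 7.25, so shaft B turns at 2420 / 7.25 = 333.79 RPM.
Chain: ratio = 89/40 = 2.225, so shaft C turns at 333.79 / 2.225 = 150.02 RPM.
Chain: ratio = 114/31 = 3.6774, so the output shaft turns at 150.02 / 3.6774 = 40.795 RPM.

40.8 RPM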